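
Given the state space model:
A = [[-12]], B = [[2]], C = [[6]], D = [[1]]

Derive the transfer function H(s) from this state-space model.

(sI - A)⁻¹ = 1/(s + 12). H(s) = 6×2/(s + 12) + 1 = (s + 24)/(s + 12).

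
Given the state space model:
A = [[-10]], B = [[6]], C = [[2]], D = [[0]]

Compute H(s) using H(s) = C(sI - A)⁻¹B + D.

(sI - A)⁻¹ = 1/(s + 10). H(s) = 2 × 6/(s + 10) + 0 = 12/(s + 10).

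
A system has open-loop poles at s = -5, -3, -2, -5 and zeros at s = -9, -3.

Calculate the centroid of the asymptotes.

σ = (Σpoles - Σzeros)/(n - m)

σ = (Σpoles - Σzeros)/(n - m) = (-15 - (-12))/(4 - 2) = -3/2 = -1.5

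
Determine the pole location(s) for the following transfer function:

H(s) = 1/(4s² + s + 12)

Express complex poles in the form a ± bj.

Discriminant = 1² - 4×4×12 = 1 - 192 = -191 < 0, so the poles are a complex conjugate pair s = (-1 ± j√191)/(2×4). Real part = -1/(2×4) = -1/8 = -0.125; imaginary part = ±√191/(2×4) ≈ 1.7275. Poles: s = -0.125 ± 1.7275j.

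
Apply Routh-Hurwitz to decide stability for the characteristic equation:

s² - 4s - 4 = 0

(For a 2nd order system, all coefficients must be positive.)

Coefficients: 1, -4, -4. b=-4, c=-4 not positive, so system is unstable.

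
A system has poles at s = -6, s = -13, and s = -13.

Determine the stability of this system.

All poles are in the left half-plane. System is stable.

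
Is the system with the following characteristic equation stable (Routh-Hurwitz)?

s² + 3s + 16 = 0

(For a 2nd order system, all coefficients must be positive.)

Coefficients: 1, 3, 16. All positive, so system is stable.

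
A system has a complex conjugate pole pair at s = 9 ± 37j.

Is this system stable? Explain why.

Real part of poles is 9 (> 0, right half-plane). Unstable.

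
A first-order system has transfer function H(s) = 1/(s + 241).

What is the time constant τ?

For H(s) = 1/(s + 1/τ), the pole is at -1/τ = -241, so τ = 1/241 = 0.0041 s.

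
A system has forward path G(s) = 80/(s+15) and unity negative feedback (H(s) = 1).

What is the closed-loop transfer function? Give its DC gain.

T(s) = G/(1+GH) = [80/(s+15)] / [1 + 80/(s+15)] = 80/(s+15+80) = 80/(s+95). DC gain = 80/95 = 0.8421.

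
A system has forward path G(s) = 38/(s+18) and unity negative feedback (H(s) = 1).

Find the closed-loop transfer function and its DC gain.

T(s) = G/(1+GH) = [38/(s+18)] / [1 + 38/(s+18)] = 38/(s+18+38) = 38/(s+56). DC gain = 38/56 = 0.6786.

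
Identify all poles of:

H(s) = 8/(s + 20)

Pole is where denominator = 0: s + 20 = 0, so s = -20.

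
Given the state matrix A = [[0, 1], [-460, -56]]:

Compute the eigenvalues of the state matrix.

det(A - λI) = λ² - (-56)λ + 460 = (λ - (-10))(λ - (-46)). Eigenvalues: -10, -46.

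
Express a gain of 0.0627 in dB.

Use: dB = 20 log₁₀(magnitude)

dB = 20 log₁₀(0.0627) = -24.1 dB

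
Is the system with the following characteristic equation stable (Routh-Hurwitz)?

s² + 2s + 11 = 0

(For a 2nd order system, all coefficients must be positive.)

Coefficients: 1, 2, 11. All positive, so system is stable.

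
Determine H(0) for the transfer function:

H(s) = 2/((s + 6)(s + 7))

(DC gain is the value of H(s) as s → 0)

DC gain = H(0) = 2/(6 × 7) = 2/42 = 0.0476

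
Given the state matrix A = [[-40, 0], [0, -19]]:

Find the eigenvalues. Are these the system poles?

For diagonal matrix, eigenvalues are diagonal entries: λ₁ = -40, λ₂ = -19. Eigenvalues of A = system poles.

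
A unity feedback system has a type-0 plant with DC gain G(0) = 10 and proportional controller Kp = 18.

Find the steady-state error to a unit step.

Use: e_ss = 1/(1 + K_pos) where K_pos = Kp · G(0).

K_pos = Kp · G(0) = 18 × 10 = 180. e_ss = 1/(1 + 180) = 0.0055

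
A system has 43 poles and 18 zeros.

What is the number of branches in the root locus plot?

Root locus has n branches where n = number of poles = 43.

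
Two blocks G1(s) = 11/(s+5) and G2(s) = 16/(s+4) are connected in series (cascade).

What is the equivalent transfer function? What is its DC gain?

Series: multiply transfer functions. G_eq = 11/(s+5) × 16/(s+4) = 176/((s+5)(s+4)). DC gain = 176/(5×4) = 8.8.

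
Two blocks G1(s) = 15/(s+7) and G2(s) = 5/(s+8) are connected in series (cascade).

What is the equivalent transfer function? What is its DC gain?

Series: multiply transfer functions. G_eq = 15/(s+7) × 5/(s+8) = 75/((s+7)(s+8)). DC gain = 75/(7×8) = 1.3393.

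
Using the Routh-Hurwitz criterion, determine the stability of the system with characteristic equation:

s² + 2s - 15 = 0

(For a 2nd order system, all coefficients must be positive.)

Coefficients: 1, 2, -15. c=-15 not positive, so system is unstable.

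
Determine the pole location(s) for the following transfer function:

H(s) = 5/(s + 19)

Pole is where denominator = 0: s + 19 = 0, so s = -19.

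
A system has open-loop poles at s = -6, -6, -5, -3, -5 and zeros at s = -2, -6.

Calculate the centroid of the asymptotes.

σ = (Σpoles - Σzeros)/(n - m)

σ = (Σpoles - Σzeros)/(n - m) = (-25 - (-8))/(5 - 2) = -17/3 = -5.67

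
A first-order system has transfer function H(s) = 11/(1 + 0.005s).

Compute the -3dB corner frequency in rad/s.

Corner frequency = 1/τ = 1/0.005 = 200.0 rad/s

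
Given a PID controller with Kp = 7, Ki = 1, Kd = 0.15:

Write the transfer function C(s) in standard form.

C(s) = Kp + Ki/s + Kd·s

Substituting values: C(s) = 7 + 1/s + 0.15s = (0.15s² + 7s + 1)/s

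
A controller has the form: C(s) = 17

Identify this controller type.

This is a Proportional (P) controller.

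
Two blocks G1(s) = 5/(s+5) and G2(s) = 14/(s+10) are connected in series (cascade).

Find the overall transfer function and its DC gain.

Series: multiply transfer functions. G_eq = 5/(s+5) × 14/(s+10) = 70/((s+5)(s+10)). DC gain = 70/(5×10) = 1.4.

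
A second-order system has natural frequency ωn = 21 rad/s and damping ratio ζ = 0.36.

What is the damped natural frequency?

ωd = ωn√(1 - ζ²) = 21√(1 - 0.36²) = 19.59 rad/s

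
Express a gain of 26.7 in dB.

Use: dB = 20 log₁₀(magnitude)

dB = 20 log₁₀(26.7) = 28.5 dB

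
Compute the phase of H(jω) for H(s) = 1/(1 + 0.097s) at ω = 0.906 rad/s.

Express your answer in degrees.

Phase = -arctan(ωτ) = -arctan(0.906 × 0.097) = -5.0°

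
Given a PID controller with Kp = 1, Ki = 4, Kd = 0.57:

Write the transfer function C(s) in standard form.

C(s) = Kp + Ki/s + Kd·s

Substituting values: C(s) = 1 + 4/s + 0.57s = (0.57s² + s + 4)/s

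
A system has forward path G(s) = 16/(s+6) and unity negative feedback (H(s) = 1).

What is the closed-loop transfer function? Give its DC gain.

T(s) = G/(1+GH) = [16/(s+6)] / [1 + 16/(s+6)] = 16/(s+6+16) = 16/(s+22). DC gain = 16/22 = 0.7273.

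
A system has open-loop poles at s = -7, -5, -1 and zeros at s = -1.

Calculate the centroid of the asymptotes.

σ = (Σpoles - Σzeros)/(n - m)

σ = (Σpoles - Σzeros)/(n - m) = (-13 - (-1))/(3 - 1) = -12/2 = -6.0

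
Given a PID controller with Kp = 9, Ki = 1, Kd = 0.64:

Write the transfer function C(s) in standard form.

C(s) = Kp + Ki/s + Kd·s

Substituting values: C(s) = 9 + 1/s + 0.64s = (0.64s² + 9s + 1)/s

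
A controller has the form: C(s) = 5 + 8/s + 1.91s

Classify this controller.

This is a Proportional-Integral-Derivative (PID) controller.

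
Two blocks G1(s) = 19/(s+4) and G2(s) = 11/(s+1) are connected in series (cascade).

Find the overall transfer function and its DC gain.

Series: multiply transfer functions. G_eq = 19/(s+4) × 11/(s+1) = 209/((s+4)(s+1)). DC gain = 209/(4×1) = 52.25.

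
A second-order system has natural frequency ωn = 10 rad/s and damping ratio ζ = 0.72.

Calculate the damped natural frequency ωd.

ωd = ωn√(1 - ζ²) = 10√(1 - 0.72²) = 6.94 rad/s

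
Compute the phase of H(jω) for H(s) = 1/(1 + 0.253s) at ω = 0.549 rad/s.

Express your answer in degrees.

Phase = -arctan(ωτ) = -arctan(0.549 × 0.253) = -7.9°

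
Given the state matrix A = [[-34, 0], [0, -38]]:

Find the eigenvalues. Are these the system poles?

For diagonal matrix, eigenvalues are diagonal entries: λ₁ = -34, λ₂ = -38. Eigenvalues of A = system poles.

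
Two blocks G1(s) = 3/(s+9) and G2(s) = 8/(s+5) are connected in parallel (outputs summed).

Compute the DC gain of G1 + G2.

Parallel: G_eq = G1 + G2. DC gain = G1(0) + G2(0) = 3/9 + 8/5 = 0.3333 + 1.6 = 1.9333.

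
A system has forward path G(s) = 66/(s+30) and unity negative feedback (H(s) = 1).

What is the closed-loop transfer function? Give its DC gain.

T(s) = G/(1+GH) = [66/(s+30)] / [1 + 66/(s+30)] = 66/(s+30+66) = 66/(s+96). DC gain = 66/96 = 0.6875.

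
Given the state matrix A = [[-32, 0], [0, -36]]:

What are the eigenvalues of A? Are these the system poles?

For diagonal matrix, eigenvalues are diagonal entries: λ₁ = -32, λ₂ = -36. Eigenvalues of A = system poles.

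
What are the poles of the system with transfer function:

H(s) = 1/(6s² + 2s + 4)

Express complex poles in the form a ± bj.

Discriminant = 2² - 4×6×4 = 4 - 96 = -92 < 0, so the poles are a complex conjugate pair s = (-2 ± j√92)/(2×6). Real part = -2/(2×6) = -2/12 ≈ -0.1667; imaginary part = ±√92/(2×6) ≈ 0.7993. Poles: s = -0.1667 ± 0.7993j.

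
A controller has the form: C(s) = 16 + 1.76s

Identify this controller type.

This is a Proportional-Derivative (PD) controller.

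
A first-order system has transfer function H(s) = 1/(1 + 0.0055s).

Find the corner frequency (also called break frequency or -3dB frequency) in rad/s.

Corner frequency = 1/τ = 1/0.0055 = 181.818 rad/s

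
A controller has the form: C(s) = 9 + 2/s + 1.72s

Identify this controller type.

This is a Proportional-Integral-Derivative (PID) controller.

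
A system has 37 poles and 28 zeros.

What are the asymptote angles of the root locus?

n - m = 37 - 28 = 9. Angles: θk = (2k + 1)·180°/9 = 20°, 60°, 100°, 140°, 180°, 220°, 260°, 300°, 340°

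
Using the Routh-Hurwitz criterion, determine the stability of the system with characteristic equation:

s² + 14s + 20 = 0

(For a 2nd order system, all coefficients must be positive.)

Coefficients: 1, 14, 20. All positive, so system is stable.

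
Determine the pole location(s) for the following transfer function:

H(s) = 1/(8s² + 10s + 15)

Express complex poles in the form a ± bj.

Discriminant = 10² - 4×8×15 = 100 - 480 = -380 < 0, so the poles are a complex conjugate pair s = (-10 ± j√380)/(2×8). Real part = -10/(2×8) = -10/16 = -0.625; imaginary part = ±√380/(2×8) ≈ 1.2183. Poles: s = -0.625 ± 1.2183j.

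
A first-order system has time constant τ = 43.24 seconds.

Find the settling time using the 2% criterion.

For first-order system, 2% settling time ≈ 4τ = 4 × 43.24 = 172.96 s.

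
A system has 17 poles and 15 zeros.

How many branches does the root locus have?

Root locus has n branches where n = number of poles = 17.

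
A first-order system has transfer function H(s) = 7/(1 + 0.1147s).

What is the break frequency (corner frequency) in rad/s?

Corner frequency = 1/τ = 1/0.1147 = 8.718 rad/s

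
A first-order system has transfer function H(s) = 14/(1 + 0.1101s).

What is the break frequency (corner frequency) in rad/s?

Corner frequency = 1/τ = 1/0.1101 = 9.083 rad/s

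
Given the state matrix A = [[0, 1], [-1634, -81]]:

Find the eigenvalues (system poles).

det(A - λI) = λ² - (-81)λ + 1634 = (λ - (-43))(λ - (-38)). Eigenvalues: -43, -38.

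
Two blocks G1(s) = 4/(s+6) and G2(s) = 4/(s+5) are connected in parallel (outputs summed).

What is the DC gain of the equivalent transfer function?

Parallel: G_eq = G1 + G2. DC gain = G1(0) + G2(0) = 4/6 + 4/5 = 0.6667 + 0.8 = 1.4667.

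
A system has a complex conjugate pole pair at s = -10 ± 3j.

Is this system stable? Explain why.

Real part of poles is -10 (< 0, left half-plane). Stable.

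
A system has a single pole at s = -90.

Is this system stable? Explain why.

Pole at s = -90 is in the left half-plane. Stable.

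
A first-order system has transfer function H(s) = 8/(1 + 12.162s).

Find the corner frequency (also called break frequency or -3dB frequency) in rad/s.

Corner frequency = 1/τ = 1/12.162 = 0.082 rad/s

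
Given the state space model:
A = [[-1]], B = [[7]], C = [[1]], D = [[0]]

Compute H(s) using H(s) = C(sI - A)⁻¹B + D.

(sI - A)⁻¹ = 1/(s + 1). H(s) = 1 × 7/(s + 1) + 0 = 7/(s + 1).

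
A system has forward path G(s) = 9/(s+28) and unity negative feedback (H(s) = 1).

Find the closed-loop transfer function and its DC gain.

T(s) = G/(1+GH) = [9/(s+28)] / [1 + 9/(s+28)] = 9/(s+28+9) = 9/(s+37). DC gain = 9/37 = 0.2432.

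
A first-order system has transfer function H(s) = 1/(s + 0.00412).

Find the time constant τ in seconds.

For H(s) = 1/(s + 1/τ), the pole is at -1/τ = -0.00412, so τ = 1/0.00412 = 242.7 s.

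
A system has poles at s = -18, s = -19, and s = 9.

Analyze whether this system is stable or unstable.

Pole(s) at s = 9 are not in the left half-plane. System is unstable.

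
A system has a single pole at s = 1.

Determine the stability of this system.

Pole at s = 1 is in the right half-plane. Unstable.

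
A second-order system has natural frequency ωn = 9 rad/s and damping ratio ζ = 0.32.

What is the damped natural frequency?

ωd = ωn√(1 - ζ²) = 9√(1 - 0.32²) = 8.53 rad/s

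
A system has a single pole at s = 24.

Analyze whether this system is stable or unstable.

Pole at s = 24 is in the right half-plane. Unstable.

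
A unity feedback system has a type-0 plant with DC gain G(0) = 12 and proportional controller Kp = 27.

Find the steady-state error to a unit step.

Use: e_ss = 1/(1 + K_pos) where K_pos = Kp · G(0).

K_pos = Kp · G(0) = 27 × 12 = 324. e_ss = 1/(1 + 324) = 0.0031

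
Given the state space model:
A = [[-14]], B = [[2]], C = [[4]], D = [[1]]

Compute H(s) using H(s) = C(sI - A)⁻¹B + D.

(sI - A)⁻¹ = 1/(s + 14). H(s) = 4×2/(s + 14) + 1 = (s + 22)/(s + 14).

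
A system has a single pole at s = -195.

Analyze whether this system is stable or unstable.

Pole at s = -195 is in the left half-plane. Stable.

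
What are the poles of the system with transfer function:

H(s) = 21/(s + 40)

Pole is where denominator = 0: s + 40 = 0, so s = -40.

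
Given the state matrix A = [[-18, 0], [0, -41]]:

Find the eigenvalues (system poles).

For diagonal matrix, eigenvalues are diagonal entries: λ₁ = -18, λ₂ = -41.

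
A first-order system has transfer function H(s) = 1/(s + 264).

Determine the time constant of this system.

For H(s) = 1/(s + 1/τ), the pole is at -1/τ = -264, so τ = 1/264 = 0.0038 s.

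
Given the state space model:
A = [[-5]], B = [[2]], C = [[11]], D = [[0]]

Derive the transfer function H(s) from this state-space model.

(sI - A)⁻¹ = 1/(s + 5). H(s) = 11 × 2/(s + 5) + 0 = 22/(s + 5).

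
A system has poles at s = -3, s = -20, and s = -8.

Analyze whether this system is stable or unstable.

All poles are in the left half-plane. System is stable.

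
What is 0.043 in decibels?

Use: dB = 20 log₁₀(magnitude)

dB = 20 log₁₀(0.043) = -27.3 dB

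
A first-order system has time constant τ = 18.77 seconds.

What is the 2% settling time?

For first-order system, 2% settling time ≈ 4τ = 4 × 18.77 = 75.08 s.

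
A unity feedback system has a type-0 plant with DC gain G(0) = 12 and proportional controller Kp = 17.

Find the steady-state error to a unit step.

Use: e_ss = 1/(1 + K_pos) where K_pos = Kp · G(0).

K_pos = Kp · G(0) = 17 × 12 = 204. e_ss = 1/(1 + 204) = 0.0049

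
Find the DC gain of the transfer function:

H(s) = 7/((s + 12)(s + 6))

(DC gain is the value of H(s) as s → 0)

DC gain = H(0) = 7/(12 × 6) = 7/72 = 0.0972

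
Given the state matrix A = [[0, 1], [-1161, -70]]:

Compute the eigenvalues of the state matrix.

det(A - λI) = λ² - (-70)λ + 1161 = (λ - (-43))(λ - (-27)). Eigenvalues: -43, -27.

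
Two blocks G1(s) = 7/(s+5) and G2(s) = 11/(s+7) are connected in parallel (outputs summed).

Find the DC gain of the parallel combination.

Parallel: G_eq = G1 + G2. DC gain = G1(0) + G2(0) = 7/5 + 11/7 = 1.4 + 1.5714 = 2.9714.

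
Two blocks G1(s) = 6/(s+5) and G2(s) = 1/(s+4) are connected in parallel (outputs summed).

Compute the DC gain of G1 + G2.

Parallel: G_eq = G1 + G2. DC gain = G1(0) + G2(0) = 6/5 + 1/4 = 1.2 + 0.25 = 1.45.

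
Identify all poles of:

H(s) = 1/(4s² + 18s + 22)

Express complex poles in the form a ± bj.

Discriminant = 18² - 4×4×22 = 324 - 352 = -28 < 0, so the poles are a complex conjugate pair s = (-18 ± j√28)/(2×4). Real part = -18/(2×4) = -18/8 = -2.25; imaginary part = ±√28/(2×4) ≈ 0.6614. Poles: s = -2.25 ± 0.6614j.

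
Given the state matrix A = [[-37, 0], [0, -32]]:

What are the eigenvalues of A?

For diagonal matrix, eigenvalues are diagonal entries: λ₁ = -37, λ₂ = -32.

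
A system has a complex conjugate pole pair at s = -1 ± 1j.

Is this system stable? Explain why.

Real part of poles is -1 (< 0, left half-plane). Stable.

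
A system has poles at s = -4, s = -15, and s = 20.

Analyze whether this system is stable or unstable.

Pole(s) at s = 20 are not in the left half-plane. System is unstable.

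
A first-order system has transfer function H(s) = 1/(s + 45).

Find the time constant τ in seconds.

For H(s) = 1/(s + 1/τ), the pole is at -1/τ = -45, so τ = 1/45 = 0.0222 s.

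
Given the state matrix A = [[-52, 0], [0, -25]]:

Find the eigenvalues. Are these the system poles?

For diagonal matrix, eigenvalues are diagonal entries: λ₁ = -52, λ₂ = -25. Eigenvalues of A = system poles.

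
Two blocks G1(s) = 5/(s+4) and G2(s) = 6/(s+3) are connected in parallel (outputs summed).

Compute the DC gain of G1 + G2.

Parallel: G_eq = G1 + G2. DC gain = G1(0) + G2(0) = 5/4 + 6/3 = 1.25 + 2 = 3.25.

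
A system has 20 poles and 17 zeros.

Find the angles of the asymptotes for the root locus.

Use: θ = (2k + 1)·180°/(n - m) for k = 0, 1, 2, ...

n - m = 20 - 17 = 3. Angles: θk = (2k + 1)·180°/3 = 60°, 180°, 300°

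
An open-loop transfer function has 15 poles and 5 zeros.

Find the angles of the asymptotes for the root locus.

n - m = 15 - 5 = 10. Angles: θk = (2k + 1)·180°/10 = 18°, 54°, 90°, 126°, 162°, 198°, 234°, 270°, 306°, 342°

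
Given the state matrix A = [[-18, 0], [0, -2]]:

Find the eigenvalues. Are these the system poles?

For diagonal matrix, eigenvalues are diagonal entries: λ₁ = -18, λ₂ = -2. Eigenvalues of A = system poles.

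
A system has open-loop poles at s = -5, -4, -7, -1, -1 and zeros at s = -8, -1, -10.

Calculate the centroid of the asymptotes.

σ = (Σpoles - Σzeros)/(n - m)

σ = (Σpoles - Σzeros)/(n - m) = (-18 - (-19))/(5 - 3) = 1/2 = 0.5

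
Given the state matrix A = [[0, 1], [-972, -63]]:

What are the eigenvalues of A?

det(A - λI) = λ² - (-63)λ + 972 = (λ - (-27))(λ - (-36)). Eigenvalues: -27, -36.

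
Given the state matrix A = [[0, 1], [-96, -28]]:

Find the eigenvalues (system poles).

det(A - λI) = λ² - (-28)λ + 96 = (λ - (-4))(λ - (-24)). Eigenvalues: -4, -24.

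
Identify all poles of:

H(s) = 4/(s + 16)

Pole is where denominator = 0: s + 16 = 0, so s = -16.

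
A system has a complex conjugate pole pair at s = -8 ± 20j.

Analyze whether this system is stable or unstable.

Real part of poles is -8 (< 0, left half-plane). Stable.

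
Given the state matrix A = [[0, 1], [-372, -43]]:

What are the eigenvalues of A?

det(A - λI) = λ² - (-43)λ + 372 = (λ - (-12))(λ - (-31)). Eigenvalues: -12, -31.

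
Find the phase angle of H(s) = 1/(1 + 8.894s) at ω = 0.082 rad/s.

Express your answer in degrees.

Phase = -arctan(ωτ) = -arctan(0.082 × 8.894) = -36.1°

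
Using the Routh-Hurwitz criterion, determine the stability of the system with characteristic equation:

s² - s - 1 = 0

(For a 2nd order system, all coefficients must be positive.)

Coefficients: 1, -1, -1. b=-1, c=-1 not positive, so system is unstable.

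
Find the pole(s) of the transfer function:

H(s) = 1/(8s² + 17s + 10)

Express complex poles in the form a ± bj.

Discriminant = 17² - 4×8×10 = 289 - 320 = -31 < 0, so the poles are a complex conjugate pair s = (-17 ± j√31)/(2×8). Real part = -17/(2×8) = -17/16 = -1.0625; imaginary part = ±√31/(2×8) ≈ 0.3480. Poles: s = -1.0625 ± 0.3480j.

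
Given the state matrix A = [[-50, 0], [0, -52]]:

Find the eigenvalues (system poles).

For diagonal matrix, eigenvalues are diagonal entries: λ₁ = -50, λ₂ = -52.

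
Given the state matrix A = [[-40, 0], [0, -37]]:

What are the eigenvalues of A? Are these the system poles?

For diagonal matrix, eigenvalues are diagonal entries: λ₁ = -40, λ₂ = -37. Eigenvalues of A = system poles.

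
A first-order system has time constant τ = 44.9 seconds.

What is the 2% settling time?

For first-order system, 2% settling time ≈ 4τ = 4 × 44.9 = 179.6 s.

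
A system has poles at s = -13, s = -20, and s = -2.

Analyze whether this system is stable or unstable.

All poles are in the left half-plane. System is stable.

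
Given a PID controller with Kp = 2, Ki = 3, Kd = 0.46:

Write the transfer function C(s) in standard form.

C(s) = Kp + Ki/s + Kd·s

Substituting values: C(s) = 2 + 3/s + 0.46s = (0.46s² + 2s + 3)/s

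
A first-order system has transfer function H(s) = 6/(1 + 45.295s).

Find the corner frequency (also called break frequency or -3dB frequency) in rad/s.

Corner frequency = 1/τ = 1/45.295 = 0.022 rad/s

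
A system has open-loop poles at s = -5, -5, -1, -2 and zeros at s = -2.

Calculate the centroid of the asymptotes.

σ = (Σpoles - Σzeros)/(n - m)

σ = (Σpoles - Σzeros)/(n - m) = (-13 - (-2))/(4 - 1) = -11/3 = -3.67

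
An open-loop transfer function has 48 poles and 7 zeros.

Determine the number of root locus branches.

Root locus has n branches where n = number of poles = 48.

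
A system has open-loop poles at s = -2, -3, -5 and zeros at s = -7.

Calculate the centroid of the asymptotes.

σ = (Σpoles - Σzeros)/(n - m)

σ = (Σpoles - Σzeros)/(n - m) = (-10 - (-7))/(3 - 1) = -3/2 = -1.5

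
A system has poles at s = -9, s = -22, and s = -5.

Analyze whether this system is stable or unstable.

All poles are in the left half-plane. System is stable.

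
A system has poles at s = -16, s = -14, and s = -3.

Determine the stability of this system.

All poles are in the left half-plane. System is stable.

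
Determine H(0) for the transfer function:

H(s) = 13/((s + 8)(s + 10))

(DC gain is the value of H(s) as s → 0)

DC gain = H(0) = 13/(8 × 10) = 13/80 = 0.1625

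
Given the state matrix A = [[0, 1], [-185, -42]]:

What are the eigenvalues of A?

det(A - λI) = λ² - (-42)λ + 185 = (λ - (-37))(λ - (-5)). Eigenvalues: -37, -5.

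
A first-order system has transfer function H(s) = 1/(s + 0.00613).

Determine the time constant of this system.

For H(s) = 1/(s + 1/τ), the pole is at -1/τ = -0.00613, so τ = 1/0.00613 = 163.1 s.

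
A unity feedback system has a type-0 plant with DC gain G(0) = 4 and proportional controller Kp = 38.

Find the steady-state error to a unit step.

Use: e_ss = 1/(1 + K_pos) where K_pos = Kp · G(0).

K_pos = Kp · G(0) = 38 × 4 = 152. e_ss = 1/(1 + 152) = 0.0065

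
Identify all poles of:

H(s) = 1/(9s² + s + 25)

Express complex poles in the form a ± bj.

Discriminant = 1² - 4×9×25 = 1 - 900 = -899 < 0, so the poles are a complex conjugate pair s = (-1 ± j√899)/(2×9). Real part = -1/(2×9) = -1/18 ≈ -0.0556; imaginary part = ±√899/(2×9) ≈ 1.6657. Poles: s = -0.0556 ± 1.6657j.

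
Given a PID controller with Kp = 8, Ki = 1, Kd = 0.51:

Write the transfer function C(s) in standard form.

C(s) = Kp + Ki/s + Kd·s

Substituting values: C(s) = 8 + 1/s + 0.51s = (0.51s² + 8s + 1)/s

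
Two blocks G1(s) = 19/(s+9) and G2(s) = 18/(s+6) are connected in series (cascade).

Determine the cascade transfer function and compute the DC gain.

Series: multiply transfer functions. G_eq = 19/(s+9) × 18/(s+6) = 342/((s+9)(s+6)). DC gain = 342/(9×6) = 6.3333.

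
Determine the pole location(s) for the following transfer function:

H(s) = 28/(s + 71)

Pole is where denominator = 0: s + 71 = 0, so s = -71.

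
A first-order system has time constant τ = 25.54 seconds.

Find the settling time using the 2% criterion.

For first-order system, 2% settling time ≈ 4τ = 4 × 25.54 = 102.16 s.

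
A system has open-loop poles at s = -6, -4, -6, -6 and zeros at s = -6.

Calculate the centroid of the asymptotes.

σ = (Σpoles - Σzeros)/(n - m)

σ = (Σpoles - Σzeros)/(n - m) = (-22 - (-6))/(4 - 1) = -16/3 = -5.33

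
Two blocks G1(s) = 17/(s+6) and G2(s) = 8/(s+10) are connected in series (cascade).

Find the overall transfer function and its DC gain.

Series: multiply transfer functions. G_eq = 17/(s+6) × 8/(s+10) = 136/((s+6)(s+10)). DC gain = 136/(6×10) = 2.2667.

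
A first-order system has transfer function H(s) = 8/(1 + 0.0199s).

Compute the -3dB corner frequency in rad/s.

Corner frequency = 1/τ = 1/0.0199 = 50.251 rad/s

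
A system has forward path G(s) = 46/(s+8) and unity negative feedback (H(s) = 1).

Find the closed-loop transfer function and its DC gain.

T(s) = G/(1+GH) = [46/(s+8)] / [1 + 46/(s+8)] = 46/(s+8+46) = 46/(s+54). DC gain = 46/54 = 0.8519.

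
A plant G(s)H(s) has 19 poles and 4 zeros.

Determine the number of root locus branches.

Root locus has n branches where n = number of poles = 19.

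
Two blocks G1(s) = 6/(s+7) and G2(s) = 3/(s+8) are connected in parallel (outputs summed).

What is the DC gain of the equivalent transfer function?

Parallel: G_eq = G1 + G2. DC gain = G1(0) + G2(0) = 6/7 + 3/8 = 0.8571 + 0.375 = 1.2321.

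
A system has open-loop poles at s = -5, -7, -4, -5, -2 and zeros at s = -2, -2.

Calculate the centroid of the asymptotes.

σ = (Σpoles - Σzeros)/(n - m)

σ = (Σpoles - Σzeros)/(n - m) = (-23 - (-4))/(5 - 2) = -19/3 = -6.33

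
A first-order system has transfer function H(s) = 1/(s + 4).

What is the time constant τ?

For H(s) = 1/(s + 1/τ), the pole is at -1/τ = -4, so τ = 1/4 = 0.25 s.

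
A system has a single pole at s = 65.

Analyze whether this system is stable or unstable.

Pole at s = 65 is in the right half-plane. Unstable.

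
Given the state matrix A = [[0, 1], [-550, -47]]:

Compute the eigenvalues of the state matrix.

det(A - λI) = λ² - (-47)λ + 550 = (λ - (-22))(λ - (-25)). Eigenvalues: -22, -25.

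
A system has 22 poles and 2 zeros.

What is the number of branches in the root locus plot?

Root locus has n branches where n = number of poles = 22.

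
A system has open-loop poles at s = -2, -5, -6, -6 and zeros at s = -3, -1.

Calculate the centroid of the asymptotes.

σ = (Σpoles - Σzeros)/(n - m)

σ = (Σpoles - Σzeros)/(n - m) = (-19 - (-4))/(4 - 2) = -15/2 = -7.5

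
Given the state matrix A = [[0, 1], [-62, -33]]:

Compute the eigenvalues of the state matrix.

det(A - λI) = λ² - (-33)λ + 62 = (λ - (-31))(λ - (-2)). Eigenvalues: -31, -2.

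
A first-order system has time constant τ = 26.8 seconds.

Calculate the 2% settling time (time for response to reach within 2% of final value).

For first-order system, 2% settling time ≈ 4τ = 4 × 26.8 = 107.2 s.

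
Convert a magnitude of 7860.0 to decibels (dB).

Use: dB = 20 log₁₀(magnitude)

dB = 20 log₁₀(7860.0) = 77.9 dB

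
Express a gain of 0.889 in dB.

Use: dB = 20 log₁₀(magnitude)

dB = 20 log₁₀(0.889) = -1.0 dB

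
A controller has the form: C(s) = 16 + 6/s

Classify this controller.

This is a Proportional-Integral (PI) controller.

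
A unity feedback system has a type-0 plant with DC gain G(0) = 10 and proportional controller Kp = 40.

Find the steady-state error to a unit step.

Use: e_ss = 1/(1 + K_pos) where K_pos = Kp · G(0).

K_pos = Kp · G(0) = 40 × 10 = 400. e_ss = 1/(1 + 400) = 0.0025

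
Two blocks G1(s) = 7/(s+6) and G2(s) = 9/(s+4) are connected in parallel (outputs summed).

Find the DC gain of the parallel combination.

Parallel: G_eq = G1 + G2. DC gain = G1(0) + G2(0) = 7/6 + 9/4 = 1.1667 + 2.25 = 3.4167.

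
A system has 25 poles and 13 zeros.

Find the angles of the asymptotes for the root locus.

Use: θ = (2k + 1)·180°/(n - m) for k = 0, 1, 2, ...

n - m = 25 - 13 = 12. Angles: θk = (2k + 1)·180°/12 = 15°, 45°, 75°, 105°, 135°, 165°, 195°, 225°, 255°, 285°, 315°, 345°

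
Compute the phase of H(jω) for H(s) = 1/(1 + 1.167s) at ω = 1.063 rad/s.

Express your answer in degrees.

Phase = -arctan(ωτ) = -arctan(1.063 × 1.167) = -51.1°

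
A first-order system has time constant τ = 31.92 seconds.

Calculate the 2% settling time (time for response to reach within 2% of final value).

For first-order system, 2% settling time ≈ 4τ = 4 × 31.92 = 127.68 s.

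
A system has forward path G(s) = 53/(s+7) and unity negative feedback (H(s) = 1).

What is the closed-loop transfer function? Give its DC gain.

T(s) = G/(1+GH) = [53/(s+7)] / [1 + 53/(s+7)] = 53/(s+7+53) = 53/(s+60). DC gain = 53/60 = 0.8833.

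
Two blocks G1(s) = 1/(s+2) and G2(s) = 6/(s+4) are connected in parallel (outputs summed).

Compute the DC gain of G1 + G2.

Parallel: G_eq = G1 + G2. DC gain = G1(0) + G2(0) = 1/2 + 6/4 = 0.5 + 1.5 = 2.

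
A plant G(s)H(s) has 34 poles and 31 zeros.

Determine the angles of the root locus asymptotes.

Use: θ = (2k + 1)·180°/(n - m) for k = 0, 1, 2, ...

n - m = 34 - 31 = 3. Angles: θk = (2k + 1)·180°/3 = 60°, 180°, 300°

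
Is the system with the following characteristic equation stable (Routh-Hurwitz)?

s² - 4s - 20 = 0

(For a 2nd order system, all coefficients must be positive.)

Coefficients: 1, -4, -20. b=-4, c=-20 not positive, so system is unstable.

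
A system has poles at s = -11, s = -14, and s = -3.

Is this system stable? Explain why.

All poles are in the left half-plane. System is stable.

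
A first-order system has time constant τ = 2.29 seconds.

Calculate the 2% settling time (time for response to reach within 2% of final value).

For first-order system, 2% settling time ≈ 4τ = 4 × 2.29 = 9.16 s.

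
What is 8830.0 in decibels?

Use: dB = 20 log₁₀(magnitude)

dB = 20 log₁₀(8830.0) = 78.9 dB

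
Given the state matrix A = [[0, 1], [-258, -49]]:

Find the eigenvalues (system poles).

det(A - λI) = λ² - (-49)λ + 258 = (λ - (-43))(λ - (-6)). Eigenvalues: -43, -6.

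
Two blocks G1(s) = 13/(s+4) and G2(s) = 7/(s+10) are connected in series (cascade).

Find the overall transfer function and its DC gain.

Series: multiply transfer functions. G_eq = 13/(s+4) × 7/(s+10) = 91/((s+4)(s+10)). DC gain = 91/(4×10) = 2.275.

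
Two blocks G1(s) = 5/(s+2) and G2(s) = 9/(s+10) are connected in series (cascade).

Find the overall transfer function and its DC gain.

Series: multiply transfer functions. G_eq = 5/(s+2) × 9/(s+10) = 45/((s+2)(s+10)). DC gain = 45/(2×10) = 2.25.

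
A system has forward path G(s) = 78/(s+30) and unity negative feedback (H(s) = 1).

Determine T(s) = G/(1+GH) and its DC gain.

T(s) = G/(1+GH) = [78/(s+30)] / [1 + 78/(s+30)] = 78/(s+30+78) = 78/(s+108). DC gain = 78/108 = 0.7222.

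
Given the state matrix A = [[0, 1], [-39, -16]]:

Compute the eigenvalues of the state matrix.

det(A - λI) = λ² - (-16)λ + 39 = (λ - (-13))(λ - (-3)). Eigenvalues: -13, -3.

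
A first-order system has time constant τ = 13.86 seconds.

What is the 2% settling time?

For first-order system, 2% settling time ≈ 4τ = 4 × 13.86 = 55.44 s.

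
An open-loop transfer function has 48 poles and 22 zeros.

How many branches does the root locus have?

Root locus has n branches where n = number of poles = 48.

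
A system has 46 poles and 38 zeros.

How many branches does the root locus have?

Root locus has n branches where n = number of poles = 46.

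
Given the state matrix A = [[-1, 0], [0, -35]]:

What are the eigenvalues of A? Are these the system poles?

For diagonal matrix, eigenvalues are diagonal entries: λ₁ = -1, λ₂ = -35. Eigenvalues of A = system poles.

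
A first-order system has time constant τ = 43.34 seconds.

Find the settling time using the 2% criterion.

For first-order system, 2% settling time ≈ 4τ = 4 × 43.34 = 173.36 s.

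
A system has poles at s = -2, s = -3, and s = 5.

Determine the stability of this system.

Pole(s) at s = 5 are not in the left half-plane. System is unstable.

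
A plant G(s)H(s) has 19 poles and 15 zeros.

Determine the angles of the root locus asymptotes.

n - m = 19 - 15 = 4. Angles: θk = (2k + 1)·180°/4 = 45°, 135°, 225°, 315°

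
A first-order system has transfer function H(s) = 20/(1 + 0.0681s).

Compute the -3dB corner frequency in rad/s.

Corner frequency = 1/τ = 1/0.0681 = 14.684 rad/s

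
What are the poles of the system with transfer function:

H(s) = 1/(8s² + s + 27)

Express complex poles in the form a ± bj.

Discriminant = 1² - 4×8×27 = 1 - 864 = -863 < 0, so the poles are a complex conjugate pair s = (-1 ± j√863)/(2×8). Real part = -1/(2×8) = -1/16 = -0.0625; imaginary part = ±√863/(2×8) ≈ 1.8361. Poles: s = -0.0625 ± 1.8361j.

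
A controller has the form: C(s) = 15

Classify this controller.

This is a Proportional (P) controller.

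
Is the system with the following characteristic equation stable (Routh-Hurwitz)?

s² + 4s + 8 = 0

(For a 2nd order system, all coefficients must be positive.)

Coefficients: 1, 4, 8. All positive, so system is stable.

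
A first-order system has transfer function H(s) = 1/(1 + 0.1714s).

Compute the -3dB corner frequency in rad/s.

Corner frequency = 1/τ = 1/0.1714 = 5.834 rad/s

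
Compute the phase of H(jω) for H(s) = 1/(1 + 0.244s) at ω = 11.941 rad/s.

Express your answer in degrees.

Phase = -arctan(ωτ) = -arctan(11.941 × 0.244) = -71.1°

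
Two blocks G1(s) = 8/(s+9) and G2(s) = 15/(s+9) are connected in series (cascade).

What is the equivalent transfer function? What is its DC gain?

Series: multiply transfer functions. G_eq = 8/(s+9) × 15/(s+9) = 120/((s+9)(s+9)). DC gain = 120/(9×9) = 1.4815.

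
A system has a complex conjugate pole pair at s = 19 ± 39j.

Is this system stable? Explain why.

Real part of poles is 19 (> 0, right half-plane). Unstable.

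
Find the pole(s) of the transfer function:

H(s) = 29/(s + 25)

Pole is where denominator = 0: s + 25 = 0, so s = -25.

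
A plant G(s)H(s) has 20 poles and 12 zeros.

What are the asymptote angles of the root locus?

n - m = 20 - 12 = 8. Angles: θk = (2k + 1)·180°/8 = 22.5°, 67.5°, 112.5°, 157.5°, 202.5°, 247.5°, 292.5°, 337.5°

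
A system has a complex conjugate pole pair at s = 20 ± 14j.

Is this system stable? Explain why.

Real part of poles is 20 (> 0, right half-plane). Unstable.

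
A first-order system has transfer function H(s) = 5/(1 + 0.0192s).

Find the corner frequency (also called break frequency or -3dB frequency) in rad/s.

Corner frequency = 1/τ = 1/0.0192 = 52.083 rad/s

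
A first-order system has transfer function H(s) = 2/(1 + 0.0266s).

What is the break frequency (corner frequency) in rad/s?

Corner frequency = 1/τ = 1/0.0266 = 37.594 rad/s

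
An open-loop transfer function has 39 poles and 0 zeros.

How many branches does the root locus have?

Root locus has n branches where n = number of poles = 39.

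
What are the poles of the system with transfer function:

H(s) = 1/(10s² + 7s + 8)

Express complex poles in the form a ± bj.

Discriminant = 7² - 4×10×8 = 49 - 320 = -271 < 0, so the poles are a complex conjugate pair s = (-7 ± j√271)/(2×10). Real part = -7/(2×10) = -7/20 = -0.35; imaginary part = ±√271/(2×10) ≈ 0.8231. Poles: s = -0.35 ± 0.8231j.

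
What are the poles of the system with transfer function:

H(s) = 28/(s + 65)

Pole is where denominator = 0: s + 65 = 0, so s = -65.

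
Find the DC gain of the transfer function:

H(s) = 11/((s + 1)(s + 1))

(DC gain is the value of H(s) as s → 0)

DC gain = H(0) = 11/(1 × 1) = 11/1 = 11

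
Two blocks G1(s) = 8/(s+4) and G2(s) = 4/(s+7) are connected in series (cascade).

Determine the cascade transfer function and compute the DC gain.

Series: multiply transfer functions. G_eq = 8/(s+4) × 4/(s+7) = 32/((s+4)(s+7)). DC gain = 32/(4×7) = 1.1429.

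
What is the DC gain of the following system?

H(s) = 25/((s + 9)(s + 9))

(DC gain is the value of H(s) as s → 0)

DC gain = H(0) = 25/(9 × 9) = 25/81 = 0.3086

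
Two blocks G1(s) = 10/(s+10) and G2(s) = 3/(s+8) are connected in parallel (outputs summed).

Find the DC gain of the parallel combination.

Parallel: G_eq = G1 + G2. DC gain = G1(0) + G2(0) = 10/10 + 3/8 = 1 + 0.375 = 1.375.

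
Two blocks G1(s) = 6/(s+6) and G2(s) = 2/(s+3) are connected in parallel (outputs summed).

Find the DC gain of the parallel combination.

Parallel: G_eq = G1 + G2. DC gain = G1(0) + G2(0) = 6/6 + 2/3 = 1 + 0.6667 = 1.6667.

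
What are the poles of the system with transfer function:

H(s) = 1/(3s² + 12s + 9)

Discriminant = 12² - 4×3×9 = 144 - 108 = 36 > 0, so two distinct real poles. Using quadratic formula: s = (-12 ± √36)/(2×3) = (-12 ± √36)/6, with √36 = 6. s₁ = -6/6 = -1, s₂ = -18/6 = -3. Poles: s₁ = -1, s₂ = -3.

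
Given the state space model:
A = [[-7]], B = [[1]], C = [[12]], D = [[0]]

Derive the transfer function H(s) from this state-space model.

(sI - A)⁻¹ = 1/(s + 7). H(s) = 12 × 1/(s + 7) + 0 = 12/(s + 7).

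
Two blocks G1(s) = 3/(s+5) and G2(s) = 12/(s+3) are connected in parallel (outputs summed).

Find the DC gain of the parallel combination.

Parallel: G_eq = G1 + G2. DC gain = G1(0) + G2(0) = 3/5 + 12/3 = 0.6 + 4 = 4.6.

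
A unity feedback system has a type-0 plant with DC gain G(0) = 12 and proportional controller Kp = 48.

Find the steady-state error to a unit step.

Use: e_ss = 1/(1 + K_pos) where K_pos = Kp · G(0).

K_pos = Kp · G(0) = 48 × 12 = 576. e_ss = 1/(1 + 576) = 0.0017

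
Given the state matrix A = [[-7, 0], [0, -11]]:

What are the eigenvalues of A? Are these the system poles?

For diagonal matrix, eigenvalues are diagonal entries: λ₁ = -7, λ₂ = -11. Eigenvalues of A = system poles.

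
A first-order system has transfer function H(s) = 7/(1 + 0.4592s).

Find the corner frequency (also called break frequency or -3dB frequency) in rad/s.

Corner frequency = 1/τ = 1/0.4592 = 2.178 rad/s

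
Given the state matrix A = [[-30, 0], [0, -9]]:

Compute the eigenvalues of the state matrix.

For diagonal matrix, eigenvalues are diagonal entries: λ₁ = -30, λ₂ = -9.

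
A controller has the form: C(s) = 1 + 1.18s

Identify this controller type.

This is a Proportional-Derivative (PD) controller.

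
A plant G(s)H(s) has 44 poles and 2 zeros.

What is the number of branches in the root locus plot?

Root locus has n branches where n = number of poles = 44.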